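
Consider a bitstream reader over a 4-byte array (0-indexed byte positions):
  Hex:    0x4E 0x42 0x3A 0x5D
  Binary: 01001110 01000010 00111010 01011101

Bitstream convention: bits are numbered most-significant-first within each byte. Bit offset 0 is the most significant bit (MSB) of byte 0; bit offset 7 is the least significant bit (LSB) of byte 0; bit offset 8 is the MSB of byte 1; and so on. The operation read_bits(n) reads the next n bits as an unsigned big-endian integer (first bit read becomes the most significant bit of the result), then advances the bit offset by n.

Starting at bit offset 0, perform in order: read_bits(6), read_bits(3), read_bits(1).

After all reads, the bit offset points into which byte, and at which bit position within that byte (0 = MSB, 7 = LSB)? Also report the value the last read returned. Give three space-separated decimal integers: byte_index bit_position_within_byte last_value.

Read 1: bits[0:6] width=6 -> value=19 (bin 010011); offset now 6 = byte 0 bit 6; 26 bits remain
Read 2: bits[6:9] width=3 -> value=4 (bin 100); offset now 9 = byte 1 bit 1; 23 bits remain
Read 3: bits[9:10] width=1 -> value=1 (bin 1); offset now 10 = byte 1 bit 2; 22 bits remain

Answer: 1 2 1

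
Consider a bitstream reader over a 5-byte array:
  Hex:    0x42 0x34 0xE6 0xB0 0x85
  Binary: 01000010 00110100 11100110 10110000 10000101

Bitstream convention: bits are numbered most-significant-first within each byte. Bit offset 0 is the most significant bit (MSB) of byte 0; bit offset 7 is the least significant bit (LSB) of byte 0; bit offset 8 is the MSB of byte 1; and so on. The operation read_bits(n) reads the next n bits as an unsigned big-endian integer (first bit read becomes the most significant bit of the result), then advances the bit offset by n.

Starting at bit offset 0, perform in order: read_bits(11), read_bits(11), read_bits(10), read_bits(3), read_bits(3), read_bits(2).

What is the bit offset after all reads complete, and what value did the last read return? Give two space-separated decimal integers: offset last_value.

Read 1: bits[0:11] width=11 -> value=529 (bin 01000010001); offset now 11 = byte 1 bit 3; 29 bits remain
Read 2: bits[11:22] width=11 -> value=1337 (bin 10100111001); offset now 22 = byte 2 bit 6; 18 bits remain
Read 3: bits[22:32] width=10 -> value=688 (bin 1010110000); offset now 32 = byte 4 bit 0; 8 bits remain
Read 4: bits[32:35] width=3 -> value=4 (bin 100); offset now 35 = byte 4 bit 3; 5 bits remain
Read 5: bits[35:38] width=3 -> value=1 (bin 001); offset now 38 = byte 4 bit 6; 2 bits remain
Read 6: bits[38:40] width=2 -> value=1 (bin 01); offset now 40 = byte 5 bit 0; 0 bits remain

Answer: 40 1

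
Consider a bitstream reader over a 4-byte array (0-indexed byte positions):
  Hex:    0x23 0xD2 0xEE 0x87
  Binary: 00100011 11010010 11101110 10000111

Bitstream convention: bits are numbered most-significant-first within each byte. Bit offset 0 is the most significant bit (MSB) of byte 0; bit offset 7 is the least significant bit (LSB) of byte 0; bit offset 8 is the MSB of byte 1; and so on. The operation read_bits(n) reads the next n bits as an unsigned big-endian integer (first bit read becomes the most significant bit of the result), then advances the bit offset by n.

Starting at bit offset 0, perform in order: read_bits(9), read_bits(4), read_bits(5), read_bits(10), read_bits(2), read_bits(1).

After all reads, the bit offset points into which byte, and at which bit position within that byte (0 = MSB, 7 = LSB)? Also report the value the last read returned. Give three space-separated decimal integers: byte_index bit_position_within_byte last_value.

Answer: 3 7 1

Derivation:
Read 1: bits[0:9] width=9 -> value=71 (bin 001000111); offset now 9 = byte 1 bit 1; 23 bits remain
Read 2: bits[9:13] width=4 -> value=10 (bin 1010); offset now 13 = byte 1 bit 5; 19 bits remain
Read 3: bits[13:18] width=5 -> value=11 (bin 01011); offset now 18 = byte 2 bit 2; 14 bits remain
Read 4: bits[18:28] width=10 -> value=744 (bin 1011101000); offset now 28 = byte 3 bit 4; 4 bits remain
Read 5: bits[28:30] width=2 -> value=1 (bin 01); offset now 30 = byte 3 bit 6; 2 bits remain
Read 6: bits[30:31] width=1 -> value=1 (bin 1); offset now 31 = byte 3 bit 7; 1 bits remain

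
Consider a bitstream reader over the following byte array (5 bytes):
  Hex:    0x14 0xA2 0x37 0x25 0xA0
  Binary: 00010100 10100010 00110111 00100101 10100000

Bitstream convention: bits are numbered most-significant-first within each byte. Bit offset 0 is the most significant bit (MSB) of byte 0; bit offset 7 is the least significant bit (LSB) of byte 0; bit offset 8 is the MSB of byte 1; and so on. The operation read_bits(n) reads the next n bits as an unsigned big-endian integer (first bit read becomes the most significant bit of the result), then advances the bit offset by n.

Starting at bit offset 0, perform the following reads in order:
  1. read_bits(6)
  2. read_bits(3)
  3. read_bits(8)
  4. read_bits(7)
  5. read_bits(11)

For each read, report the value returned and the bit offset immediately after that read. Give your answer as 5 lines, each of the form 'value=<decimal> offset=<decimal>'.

Answer: value=5 offset=6
value=1 offset=9
value=68 offset=17
value=55 offset=24
value=301 offset=35

Derivation:
Read 1: bits[0:6] width=6 -> value=5 (bin 000101); offset now 6 = byte 0 bit 6; 34 bits remain
Read 2: bits[6:9] width=3 -> value=1 (bin 001); offset now 9 = byte 1 bit 1; 31 bits remain
Read 3: bits[9:17] width=8 -> value=68 (bin 01000100); offset now 17 = byte 2 bit 1; 23 bits remain
Read 4: bits[17:24] width=7 -> value=55 (bin 0110111); offset now 24 = byte 3 bit 0; 16 bits remain
Read 5: bits[24:35] width=11 -> value=301 (bin 00100101101); offset now 35 = byte 4 bit 3; 5 bits remain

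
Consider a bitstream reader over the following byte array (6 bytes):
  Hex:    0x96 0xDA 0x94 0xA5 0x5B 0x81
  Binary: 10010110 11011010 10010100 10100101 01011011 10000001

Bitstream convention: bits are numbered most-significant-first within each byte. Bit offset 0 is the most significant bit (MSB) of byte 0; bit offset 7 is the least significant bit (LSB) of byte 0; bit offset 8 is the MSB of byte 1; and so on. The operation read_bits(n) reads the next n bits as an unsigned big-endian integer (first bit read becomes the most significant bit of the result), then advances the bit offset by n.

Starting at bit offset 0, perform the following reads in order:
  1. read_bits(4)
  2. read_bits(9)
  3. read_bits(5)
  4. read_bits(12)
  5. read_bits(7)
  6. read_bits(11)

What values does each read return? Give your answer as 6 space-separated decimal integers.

Read 1: bits[0:4] width=4 -> value=9 (bin 1001); offset now 4 = byte 0 bit 4; 44 bits remain
Read 2: bits[4:13] width=9 -> value=219 (bin 011011011); offset now 13 = byte 1 bit 5; 35 bits remain
Read 3: bits[13:18] width=5 -> value=10 (bin 01010); offset now 18 = byte 2 bit 2; 30 bits remain
Read 4: bits[18:30] width=12 -> value=1321 (bin 010100101001); offset now 30 = byte 3 bit 6; 18 bits remain
Read 5: bits[30:37] width=7 -> value=43 (bin 0101011); offset now 37 = byte 4 bit 5; 11 bits remain
Read 6: bits[37:48] width=11 -> value=897 (bin 01110000001); offset now 48 = byte 6 bit 0; 0 bits remain

Answer: 9 219 10 1321 43 897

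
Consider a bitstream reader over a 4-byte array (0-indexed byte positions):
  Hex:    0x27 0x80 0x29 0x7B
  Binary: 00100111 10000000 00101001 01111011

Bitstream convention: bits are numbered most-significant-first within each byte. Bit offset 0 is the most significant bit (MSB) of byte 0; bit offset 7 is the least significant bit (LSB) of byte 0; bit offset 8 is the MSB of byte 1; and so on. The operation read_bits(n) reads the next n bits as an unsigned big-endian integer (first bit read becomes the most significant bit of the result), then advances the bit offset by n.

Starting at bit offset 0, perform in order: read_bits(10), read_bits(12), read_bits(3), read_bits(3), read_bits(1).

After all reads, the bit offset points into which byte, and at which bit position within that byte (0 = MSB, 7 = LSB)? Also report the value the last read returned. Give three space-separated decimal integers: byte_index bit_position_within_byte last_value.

Read 1: bits[0:10] width=10 -> value=158 (bin 0010011110); offset now 10 = byte 1 bit 2; 22 bits remain
Read 2: bits[10:22] width=12 -> value=10 (bin 000000001010); offset now 22 = byte 2 bit 6; 10 bits remain
Read 3: bits[22:25] width=3 -> value=2 (bin 010); offset now 25 = byte 3 bit 1; 7 bits remain
Read 4: bits[25:28] width=3 -> value=7 (bin 111); offset now 28 = byte 3 bit 4; 4 bits remain
Read 5: bits[28:29] width=1 -> value=1 (bin 1); offset now 29 = byte 3 bit 5; 3 bits remain

Answer: 3 5 1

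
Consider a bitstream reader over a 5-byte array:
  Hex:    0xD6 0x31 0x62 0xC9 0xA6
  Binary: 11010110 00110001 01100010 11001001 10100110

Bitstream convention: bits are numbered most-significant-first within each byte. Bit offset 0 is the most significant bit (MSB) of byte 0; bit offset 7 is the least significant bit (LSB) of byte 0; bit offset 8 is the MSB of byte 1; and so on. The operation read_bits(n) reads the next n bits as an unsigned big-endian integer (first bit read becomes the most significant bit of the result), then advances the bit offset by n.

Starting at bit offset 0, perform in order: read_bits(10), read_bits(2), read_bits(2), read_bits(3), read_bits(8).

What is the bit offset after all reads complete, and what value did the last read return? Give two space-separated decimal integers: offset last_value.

Answer: 25 197

Derivation:
Read 1: bits[0:10] width=10 -> value=856 (bin 1101011000); offset now 10 = byte 1 bit 2; 30 bits remain
Read 2: bits[10:12] width=2 -> value=3 (bin 11); offset now 12 = byte 1 bit 4; 28 bits remain
Read 3: bits[12:14] width=2 -> value=0 (bin 00); offset now 14 = byte 1 bit 6; 26 bits remain
Read 4: bits[14:17] width=3 -> value=2 (bin 010); offset now 17 = byte 2 bit 1; 23 bits remain
Read 5: bits[17:25] width=8 -> value=197 (bin 11000101); offset now 25 = byte 3 bit 1; 15 bits remain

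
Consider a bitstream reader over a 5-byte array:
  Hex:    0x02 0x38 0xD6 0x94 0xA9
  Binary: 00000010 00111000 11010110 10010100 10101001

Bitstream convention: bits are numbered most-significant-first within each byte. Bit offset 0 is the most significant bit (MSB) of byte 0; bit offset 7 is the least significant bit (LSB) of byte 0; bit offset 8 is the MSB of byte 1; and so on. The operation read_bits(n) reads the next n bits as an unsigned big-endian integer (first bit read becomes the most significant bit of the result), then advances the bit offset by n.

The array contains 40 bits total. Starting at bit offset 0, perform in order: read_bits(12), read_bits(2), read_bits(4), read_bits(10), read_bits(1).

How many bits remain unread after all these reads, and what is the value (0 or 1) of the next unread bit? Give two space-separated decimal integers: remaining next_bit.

Read 1: bits[0:12] width=12 -> value=35 (bin 000000100011); offset now 12 = byte 1 bit 4; 28 bits remain
Read 2: bits[12:14] width=2 -> value=2 (bin 10); offset now 14 = byte 1 bit 6; 26 bits remain
Read 3: bits[14:18] width=4 -> value=3 (bin 0011); offset now 18 = byte 2 bit 2; 22 bits remain
Read 4: bits[18:28] width=10 -> value=361 (bin 0101101001); offset now 28 = byte 3 bit 4; 12 bits remain
Read 5: bits[28:29] width=1 -> value=0 (bin 0); offset now 29 = byte 3 bit 5; 11 bits remain

Answer: 11 1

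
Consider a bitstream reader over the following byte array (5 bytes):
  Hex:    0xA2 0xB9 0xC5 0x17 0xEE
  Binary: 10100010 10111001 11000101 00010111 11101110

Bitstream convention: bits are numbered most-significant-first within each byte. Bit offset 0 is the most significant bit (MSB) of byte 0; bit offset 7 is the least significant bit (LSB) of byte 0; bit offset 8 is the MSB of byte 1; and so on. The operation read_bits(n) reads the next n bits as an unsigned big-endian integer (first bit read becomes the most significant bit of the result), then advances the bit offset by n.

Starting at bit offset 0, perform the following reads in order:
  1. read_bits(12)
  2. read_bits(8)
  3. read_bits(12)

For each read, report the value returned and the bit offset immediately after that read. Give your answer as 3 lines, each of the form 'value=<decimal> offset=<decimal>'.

Answer: value=2603 offset=12
value=156 offset=20
value=1303 offset=32

Derivation:
Read 1: bits[0:12] width=12 -> value=2603 (bin 101000101011); offset now 12 = byte 1 bit 4; 28 bits remain
Read 2: bits[12:20] width=8 -> value=156 (bin 10011100); offset now 20 = byte 2 bit 4; 20 bits remain
Read 3: bits[20:32] width=12 -> value=1303 (bin 010100010111); offset now 32 = byte 4 bit 0; 8 bits remain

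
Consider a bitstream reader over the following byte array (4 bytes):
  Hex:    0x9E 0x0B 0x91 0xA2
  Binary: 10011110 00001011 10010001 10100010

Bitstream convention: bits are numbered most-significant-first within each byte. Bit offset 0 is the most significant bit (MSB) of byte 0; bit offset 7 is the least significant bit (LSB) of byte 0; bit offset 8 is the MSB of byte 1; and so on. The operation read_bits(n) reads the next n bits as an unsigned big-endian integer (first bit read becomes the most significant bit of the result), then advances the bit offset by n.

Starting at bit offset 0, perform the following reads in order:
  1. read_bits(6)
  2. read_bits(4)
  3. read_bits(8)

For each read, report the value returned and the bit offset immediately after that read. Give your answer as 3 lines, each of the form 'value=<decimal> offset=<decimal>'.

Read 1: bits[0:6] width=6 -> value=39 (bin 100111); offset now 6 = byte 0 bit 6; 26 bits remain
Read 2: bits[6:10] width=4 -> value=8 (bin 1000); offset now 10 = byte 1 bit 2; 22 bits remain
Read 3: bits[10:18] width=8 -> value=46 (bin 00101110); offset now 18 = byte 2 bit 2; 14 bits remain

Answer: value=39 offset=6
value=8 offset=10
value=46 offset=18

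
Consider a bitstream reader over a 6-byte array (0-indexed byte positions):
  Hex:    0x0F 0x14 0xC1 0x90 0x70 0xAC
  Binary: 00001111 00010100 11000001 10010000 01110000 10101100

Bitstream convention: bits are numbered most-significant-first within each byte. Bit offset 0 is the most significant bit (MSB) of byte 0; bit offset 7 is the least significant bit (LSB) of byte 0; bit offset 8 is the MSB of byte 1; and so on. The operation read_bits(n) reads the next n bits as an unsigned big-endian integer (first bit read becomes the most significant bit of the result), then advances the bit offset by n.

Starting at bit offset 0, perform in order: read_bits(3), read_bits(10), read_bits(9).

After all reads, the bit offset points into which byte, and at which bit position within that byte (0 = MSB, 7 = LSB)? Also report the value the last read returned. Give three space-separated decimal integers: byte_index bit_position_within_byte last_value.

Read 1: bits[0:3] width=3 -> value=0 (bin 000); offset now 3 = byte 0 bit 3; 45 bits remain
Read 2: bits[3:13] width=10 -> value=482 (bin 0111100010); offset now 13 = byte 1 bit 5; 35 bits remain
Read 3: bits[13:22] width=9 -> value=304 (bin 100110000); offset now 22 = byte 2 bit 6; 26 bits remain

Answer: 2 6 304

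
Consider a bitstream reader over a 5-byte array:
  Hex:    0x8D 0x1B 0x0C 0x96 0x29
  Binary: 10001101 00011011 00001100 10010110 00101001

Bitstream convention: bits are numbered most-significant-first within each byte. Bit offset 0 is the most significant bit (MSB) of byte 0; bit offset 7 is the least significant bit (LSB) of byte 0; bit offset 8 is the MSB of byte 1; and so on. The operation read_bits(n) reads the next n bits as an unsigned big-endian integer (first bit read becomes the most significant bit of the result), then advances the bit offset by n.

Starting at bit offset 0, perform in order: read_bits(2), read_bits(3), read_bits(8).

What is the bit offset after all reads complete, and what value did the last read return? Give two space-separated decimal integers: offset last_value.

Answer: 13 163

Derivation:
Read 1: bits[0:2] width=2 -> value=2 (bin 10); offset now 2 = byte 0 bit 2; 38 bits remain
Read 2: bits[2:5] width=3 -> value=1 (bin 001); offset now 5 = byte 0 bit 5; 35 bits remain
Read 3: bits[5:13] width=8 -> value=163 (bin 10100011); offset now 13 = byte 1 bit 5; 27 bits remain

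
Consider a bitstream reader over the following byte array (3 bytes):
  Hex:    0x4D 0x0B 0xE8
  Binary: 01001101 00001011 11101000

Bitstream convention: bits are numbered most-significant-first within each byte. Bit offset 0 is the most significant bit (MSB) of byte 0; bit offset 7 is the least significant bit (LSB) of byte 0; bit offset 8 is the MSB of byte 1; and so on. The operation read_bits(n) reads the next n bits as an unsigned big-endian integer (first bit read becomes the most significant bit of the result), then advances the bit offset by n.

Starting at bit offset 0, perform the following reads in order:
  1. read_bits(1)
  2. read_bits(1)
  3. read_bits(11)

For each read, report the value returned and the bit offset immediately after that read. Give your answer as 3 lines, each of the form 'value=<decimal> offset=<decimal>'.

Answer: value=0 offset=1
value=1 offset=2
value=417 offset=13

Derivation:
Read 1: bits[0:1] width=1 -> value=0 (bin 0); offset now 1 = byte 0 bit 1; 23 bits remain
Read 2: bits[1:2] width=1 -> value=1 (bin 1); offset now 2 = byte 0 bit 2; 22 bits remain
Read 3: bits[2:13] width=11 -> value=417 (bin 00110100001); offset now 13 = byte 1 bit 5; 11 bits remain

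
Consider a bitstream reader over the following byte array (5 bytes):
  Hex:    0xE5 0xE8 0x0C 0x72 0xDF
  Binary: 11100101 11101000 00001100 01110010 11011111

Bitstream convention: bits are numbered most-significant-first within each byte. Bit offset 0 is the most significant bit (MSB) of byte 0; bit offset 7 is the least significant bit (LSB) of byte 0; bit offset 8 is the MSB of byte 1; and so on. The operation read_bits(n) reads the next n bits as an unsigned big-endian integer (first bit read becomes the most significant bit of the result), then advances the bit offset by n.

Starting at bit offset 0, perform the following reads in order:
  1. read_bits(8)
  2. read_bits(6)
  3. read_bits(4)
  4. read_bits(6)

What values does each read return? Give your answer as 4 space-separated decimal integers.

Answer: 229 58 0 12

Derivation:
Read 1: bits[0:8] width=8 -> value=229 (bin 11100101); offset now 8 = byte 1 bit 0; 32 bits remain
Read 2: bits[8:14] width=6 -> value=58 (bin 111010); offset now 14 = byte 1 bit 6; 26 bits remain
Read 3: bits[14:18] width=4 -> value=0 (bin 0000); offset now 18 = byte 2 bit 2; 22 bits remain
Read 4: bits[18:24] width=6 -> value=12 (bin 001100); offset now 24 = byte 3 bit 0; 16 bits remain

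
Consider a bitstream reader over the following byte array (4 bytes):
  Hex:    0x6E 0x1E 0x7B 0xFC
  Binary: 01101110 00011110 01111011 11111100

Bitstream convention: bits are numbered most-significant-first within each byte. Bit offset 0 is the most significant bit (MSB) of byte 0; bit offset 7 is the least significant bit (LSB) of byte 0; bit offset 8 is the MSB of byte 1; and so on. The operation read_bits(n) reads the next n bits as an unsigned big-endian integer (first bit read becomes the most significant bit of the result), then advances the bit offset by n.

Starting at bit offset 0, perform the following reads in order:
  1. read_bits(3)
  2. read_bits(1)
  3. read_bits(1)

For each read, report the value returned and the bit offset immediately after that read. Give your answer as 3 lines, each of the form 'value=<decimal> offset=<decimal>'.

Answer: value=3 offset=3
value=0 offset=4
value=1 offset=5

Derivation:
Read 1: bits[0:3] width=3 -> value=3 (bin 011); offset now 3 = byte 0 bit 3; 29 bits remain
Read 2: bits[3:4] width=1 -> value=0 (bin 0); offset now 4 = byte 0 bit 4; 28 bits remain
Read 3: bits[4:5] width=1 -> value=1 (bin 1); offset now 5 = byte 0 bit 5; 27 bits remain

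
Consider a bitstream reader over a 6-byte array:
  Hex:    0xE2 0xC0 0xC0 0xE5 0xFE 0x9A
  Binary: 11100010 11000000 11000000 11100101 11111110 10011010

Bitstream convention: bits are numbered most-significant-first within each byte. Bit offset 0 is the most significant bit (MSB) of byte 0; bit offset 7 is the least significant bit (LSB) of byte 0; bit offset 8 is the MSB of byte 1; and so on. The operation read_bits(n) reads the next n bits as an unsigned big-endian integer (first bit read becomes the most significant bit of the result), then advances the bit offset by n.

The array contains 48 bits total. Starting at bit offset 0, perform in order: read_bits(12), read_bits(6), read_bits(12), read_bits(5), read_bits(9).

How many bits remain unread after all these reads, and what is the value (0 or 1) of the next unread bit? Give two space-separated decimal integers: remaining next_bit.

Read 1: bits[0:12] width=12 -> value=3628 (bin 111000101100); offset now 12 = byte 1 bit 4; 36 bits remain
Read 2: bits[12:18] width=6 -> value=3 (bin 000011); offset now 18 = byte 2 bit 2; 30 bits remain
Read 3: bits[18:30] width=12 -> value=57 (bin 000000111001); offset now 30 = byte 3 bit 6; 18 bits remain
Read 4: bits[30:35] width=5 -> value=15 (bin 01111); offset now 35 = byte 4 bit 3; 13 bits remain
Read 5: bits[35:44] width=9 -> value=489 (bin 111101001); offset now 44 = byte 5 bit 4; 4 bits remain

Answer: 4 1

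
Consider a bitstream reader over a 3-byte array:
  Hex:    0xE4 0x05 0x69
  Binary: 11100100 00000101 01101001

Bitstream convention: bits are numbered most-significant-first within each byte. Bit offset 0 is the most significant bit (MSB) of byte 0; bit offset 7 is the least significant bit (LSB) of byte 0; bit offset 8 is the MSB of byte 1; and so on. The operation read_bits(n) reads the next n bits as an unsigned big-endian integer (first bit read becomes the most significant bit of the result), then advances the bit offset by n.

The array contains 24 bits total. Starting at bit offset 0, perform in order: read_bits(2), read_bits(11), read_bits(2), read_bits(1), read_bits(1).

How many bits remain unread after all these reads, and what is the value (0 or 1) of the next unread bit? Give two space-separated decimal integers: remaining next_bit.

Answer: 7 1

Derivation:
Read 1: bits[0:2] width=2 -> value=3 (bin 11); offset now 2 = byte 0 bit 2; 22 bits remain
Read 2: bits[2:13] width=11 -> value=1152 (bin 10010000000); offset now 13 = byte 1 bit 5; 11 bits remain
Read 3: bits[13:15] width=2 -> value=2 (bin 10); offset now 15 = byte 1 bit 7; 9 bits remain
Read 4: bits[15:16] width=1 -> value=1 (bin 1); offset now 16 = byte 2 bit 0; 8 bits remain
Read 5: bits[16:17] width=1 -> value=0 (bin 0); offset now 17 = byte 2 bit 1; 7 bits remain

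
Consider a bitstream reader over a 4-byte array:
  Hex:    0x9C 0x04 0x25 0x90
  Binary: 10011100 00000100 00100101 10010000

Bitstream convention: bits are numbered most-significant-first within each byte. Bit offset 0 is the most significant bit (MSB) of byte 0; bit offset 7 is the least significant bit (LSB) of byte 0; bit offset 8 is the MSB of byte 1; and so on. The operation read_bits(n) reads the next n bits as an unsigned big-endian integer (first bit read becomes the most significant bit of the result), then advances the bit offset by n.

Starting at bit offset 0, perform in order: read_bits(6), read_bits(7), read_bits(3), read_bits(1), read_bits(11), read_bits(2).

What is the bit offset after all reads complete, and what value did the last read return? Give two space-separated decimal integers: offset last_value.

Read 1: bits[0:6] width=6 -> value=39 (bin 100111); offset now 6 = byte 0 bit 6; 26 bits remain
Read 2: bits[6:13] width=7 -> value=0 (bin 0000000); offset now 13 = byte 1 bit 5; 19 bits remain
Read 3: bits[13:16] width=3 -> value=4 (bin 100); offset now 16 = byte 2 bit 0; 16 bits remain
Read 4: bits[16:17] width=1 -> value=0 (bin 0); offset now 17 = byte 2 bit 1; 15 bits remain
Read 5: bits[17:28] width=11 -> value=601 (bin 01001011001); offset now 28 = byte 3 bit 4; 4 bits remain
Read 6: bits[28:30] width=2 -> value=0 (bin 00); offset now 30 = byte 3 bit 6; 2 bits remain

Answer: 30 0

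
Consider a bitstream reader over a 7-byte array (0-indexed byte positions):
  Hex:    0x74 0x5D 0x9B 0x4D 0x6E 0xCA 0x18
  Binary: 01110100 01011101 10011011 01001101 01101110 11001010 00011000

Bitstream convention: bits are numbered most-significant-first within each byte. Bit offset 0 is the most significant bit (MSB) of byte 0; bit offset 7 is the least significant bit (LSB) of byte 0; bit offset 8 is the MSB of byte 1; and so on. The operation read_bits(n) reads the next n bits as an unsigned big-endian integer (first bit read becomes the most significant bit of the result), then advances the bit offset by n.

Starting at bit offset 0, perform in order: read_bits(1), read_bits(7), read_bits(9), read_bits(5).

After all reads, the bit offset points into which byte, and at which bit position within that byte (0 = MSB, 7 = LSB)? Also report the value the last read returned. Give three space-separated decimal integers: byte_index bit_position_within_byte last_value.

Read 1: bits[0:1] width=1 -> value=0 (bin 0); offset now 1 = byte 0 bit 1; 55 bits remain
Read 2: bits[1:8] width=7 -> value=116 (bin 1110100); offset now 8 = byte 1 bit 0; 48 bits remain
Read 3: bits[8:17] width=9 -> value=187 (bin 010111011); offset now 17 = byte 2 bit 1; 39 bits remain
Read 4: bits[17:22] width=5 -> value=6 (bin 00110); offset now 22 = byte 2 bit 6; 34 bits remain

Answer: 2 6 6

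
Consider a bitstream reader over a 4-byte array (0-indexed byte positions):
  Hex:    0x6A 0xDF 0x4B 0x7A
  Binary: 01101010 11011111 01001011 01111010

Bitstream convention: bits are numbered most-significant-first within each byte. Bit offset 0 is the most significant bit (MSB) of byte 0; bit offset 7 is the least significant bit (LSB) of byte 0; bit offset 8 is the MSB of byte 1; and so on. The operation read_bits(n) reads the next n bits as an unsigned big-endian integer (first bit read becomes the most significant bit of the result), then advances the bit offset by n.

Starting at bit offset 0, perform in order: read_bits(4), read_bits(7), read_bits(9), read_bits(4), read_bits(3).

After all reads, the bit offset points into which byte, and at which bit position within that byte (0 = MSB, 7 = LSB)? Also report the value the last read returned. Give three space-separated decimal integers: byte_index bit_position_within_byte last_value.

Read 1: bits[0:4] width=4 -> value=6 (bin 0110); offset now 4 = byte 0 bit 4; 28 bits remain
Read 2: bits[4:11] width=7 -> value=86 (bin 1010110); offset now 11 = byte 1 bit 3; 21 bits remain
Read 3: bits[11:20] width=9 -> value=500 (bin 111110100); offset now 20 = byte 2 bit 4; 12 bits remain
Read 4: bits[20:24] width=4 -> value=11 (bin 1011); offset now 24 = byte 3 bit 0; 8 bits remain
Read 5: bits[24:27] width=3 -> value=3 (bin 011); offset now 27 = byte 3 bit 3; 5 bits remain

Answer: 3 3 3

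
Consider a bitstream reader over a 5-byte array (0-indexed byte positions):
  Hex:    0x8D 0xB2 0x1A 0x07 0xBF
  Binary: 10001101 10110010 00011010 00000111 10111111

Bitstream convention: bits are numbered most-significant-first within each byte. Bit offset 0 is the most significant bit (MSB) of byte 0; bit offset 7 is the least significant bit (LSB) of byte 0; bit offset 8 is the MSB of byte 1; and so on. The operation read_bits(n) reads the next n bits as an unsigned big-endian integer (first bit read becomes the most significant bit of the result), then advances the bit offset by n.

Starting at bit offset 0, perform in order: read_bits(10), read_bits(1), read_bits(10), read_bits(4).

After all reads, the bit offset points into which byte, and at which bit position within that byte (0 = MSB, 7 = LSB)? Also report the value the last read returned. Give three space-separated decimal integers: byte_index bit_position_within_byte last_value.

Read 1: bits[0:10] width=10 -> value=566 (bin 1000110110); offset now 10 = byte 1 bit 2; 30 bits remain
Read 2: bits[10:11] width=1 -> value=1 (bin 1); offset now 11 = byte 1 bit 3; 29 bits remain
Read 3: bits[11:21] width=10 -> value=579 (bin 1001000011); offset now 21 = byte 2 bit 5; 19 bits remain
Read 4: bits[21:25] width=4 -> value=4 (bin 0100); offset now 25 = byte 3 bit 1; 15 bits remain

Answer: 3 1 4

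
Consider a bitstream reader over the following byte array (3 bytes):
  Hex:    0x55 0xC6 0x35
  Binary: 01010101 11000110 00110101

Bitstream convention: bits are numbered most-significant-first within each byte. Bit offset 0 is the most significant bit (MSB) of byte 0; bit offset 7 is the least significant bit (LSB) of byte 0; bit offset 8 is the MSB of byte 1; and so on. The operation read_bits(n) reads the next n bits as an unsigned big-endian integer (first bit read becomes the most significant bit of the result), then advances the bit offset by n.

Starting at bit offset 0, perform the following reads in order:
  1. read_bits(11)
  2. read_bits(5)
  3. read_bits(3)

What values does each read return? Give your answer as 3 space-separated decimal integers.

Read 1: bits[0:11] width=11 -> value=686 (bin 01010101110); offset now 11 = byte 1 bit 3; 13 bits remain
Read 2: bits[11:16] width=5 -> value=6 (bin 00110); offset now 16 = byte 2 bit 0; 8 bits remain
Read 3: bits[16:19] width=3 -> value=1 (bin 001); offset now 19 = byte 2 bit 3; 5 bits remain

Answer: 686 6 1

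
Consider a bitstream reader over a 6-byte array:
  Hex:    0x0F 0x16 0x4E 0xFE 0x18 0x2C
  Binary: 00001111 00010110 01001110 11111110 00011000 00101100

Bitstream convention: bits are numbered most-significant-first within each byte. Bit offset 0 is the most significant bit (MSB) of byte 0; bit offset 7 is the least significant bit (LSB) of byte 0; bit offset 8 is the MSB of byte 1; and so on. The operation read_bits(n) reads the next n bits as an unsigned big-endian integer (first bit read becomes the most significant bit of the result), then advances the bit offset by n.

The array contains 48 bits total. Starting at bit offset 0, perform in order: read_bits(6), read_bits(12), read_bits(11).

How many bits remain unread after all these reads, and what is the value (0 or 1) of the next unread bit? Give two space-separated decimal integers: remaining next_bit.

Answer: 19 1

Derivation:
Read 1: bits[0:6] width=6 -> value=3 (bin 000011); offset now 6 = byte 0 bit 6; 42 bits remain
Read 2: bits[6:18] width=12 -> value=3161 (bin 110001011001); offset now 18 = byte 2 bit 2; 30 bits remain
Read 3: bits[18:29] width=11 -> value=479 (bin 00111011111); offset now 29 = byte 3 bit 5; 19 bits remain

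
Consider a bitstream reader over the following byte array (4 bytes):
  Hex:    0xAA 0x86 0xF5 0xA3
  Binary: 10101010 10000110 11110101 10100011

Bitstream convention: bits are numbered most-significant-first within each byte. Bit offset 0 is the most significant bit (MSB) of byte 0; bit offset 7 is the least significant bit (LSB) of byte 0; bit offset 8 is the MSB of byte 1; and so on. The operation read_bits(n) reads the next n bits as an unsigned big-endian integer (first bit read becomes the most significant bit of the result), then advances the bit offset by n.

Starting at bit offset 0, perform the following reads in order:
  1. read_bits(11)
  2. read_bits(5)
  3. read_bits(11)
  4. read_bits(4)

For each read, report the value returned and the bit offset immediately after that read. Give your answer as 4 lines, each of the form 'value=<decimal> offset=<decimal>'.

Answer: value=1364 offset=11
value=6 offset=16
value=1965 offset=27
value=1 offset=31

Derivation:
Read 1: bits[0:11] width=11 -> value=1364 (bin 10101010100); offset now 11 = byte 1 bit 3; 21 bits remain
Read 2: bits[11:16] width=5 -> value=6 (bin 00110); offset now 16 = byte 2 bit 0; 16 bits remain
Read 3: bits[16:27] width=11 -> value=1965 (bin 11110101101); offset now 27 = byte 3 bit 3; 5 bits remain
Read 4: bits[27:31] width=4 -> value=1 (bin 0001); offset now 31 = byte 3 bit 7; 1 bits remain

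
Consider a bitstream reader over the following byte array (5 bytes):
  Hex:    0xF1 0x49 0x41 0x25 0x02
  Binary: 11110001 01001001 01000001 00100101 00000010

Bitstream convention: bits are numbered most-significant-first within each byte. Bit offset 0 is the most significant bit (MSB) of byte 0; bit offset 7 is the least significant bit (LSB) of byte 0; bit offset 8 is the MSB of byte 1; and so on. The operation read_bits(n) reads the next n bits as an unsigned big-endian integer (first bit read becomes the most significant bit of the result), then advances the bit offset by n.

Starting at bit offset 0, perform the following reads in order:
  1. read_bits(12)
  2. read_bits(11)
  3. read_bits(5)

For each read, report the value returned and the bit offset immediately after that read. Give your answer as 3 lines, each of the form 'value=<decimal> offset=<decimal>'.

Read 1: bits[0:12] width=12 -> value=3860 (bin 111100010100); offset now 12 = byte 1 bit 4; 28 bits remain
Read 2: bits[12:23] width=11 -> value=1184 (bin 10010100000); offset now 23 = byte 2 bit 7; 17 bits remain
Read 3: bits[23:28] width=5 -> value=18 (bin 10010); offset now 28 = byte 3 bit 4; 12 bits remain

Answer: value=3860 offset=12
value=1184 offset=23
value=18 offset=28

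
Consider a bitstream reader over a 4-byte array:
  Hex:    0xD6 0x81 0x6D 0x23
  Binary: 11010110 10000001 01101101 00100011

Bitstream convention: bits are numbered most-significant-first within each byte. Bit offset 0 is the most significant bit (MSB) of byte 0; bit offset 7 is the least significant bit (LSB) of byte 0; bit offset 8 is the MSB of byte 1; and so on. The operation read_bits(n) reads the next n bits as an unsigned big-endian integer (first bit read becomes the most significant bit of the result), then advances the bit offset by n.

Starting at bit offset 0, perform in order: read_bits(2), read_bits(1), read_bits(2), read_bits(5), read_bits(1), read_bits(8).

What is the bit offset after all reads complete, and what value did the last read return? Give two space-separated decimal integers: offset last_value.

Read 1: bits[0:2] width=2 -> value=3 (bin 11); offset now 2 = byte 0 bit 2; 30 bits remain
Read 2: bits[2:3] width=1 -> value=0 (bin 0); offset now 3 = byte 0 bit 3; 29 bits remain
Read 3: bits[3:5] width=2 -> value=2 (bin 10); offset now 5 = byte 0 bit 5; 27 bits remain
Read 4: bits[5:10] width=5 -> value=26 (bin 11010); offset now 10 = byte 1 bit 2; 22 bits remain
Read 5: bits[10:11] width=1 -> value=0 (bin 0); offset now 11 = byte 1 bit 3; 21 bits remain
Read 6: bits[11:19] width=8 -> value=11 (bin 00001011); offset now 19 = byte 2 bit 3; 13 bits remain

Answer: 19 11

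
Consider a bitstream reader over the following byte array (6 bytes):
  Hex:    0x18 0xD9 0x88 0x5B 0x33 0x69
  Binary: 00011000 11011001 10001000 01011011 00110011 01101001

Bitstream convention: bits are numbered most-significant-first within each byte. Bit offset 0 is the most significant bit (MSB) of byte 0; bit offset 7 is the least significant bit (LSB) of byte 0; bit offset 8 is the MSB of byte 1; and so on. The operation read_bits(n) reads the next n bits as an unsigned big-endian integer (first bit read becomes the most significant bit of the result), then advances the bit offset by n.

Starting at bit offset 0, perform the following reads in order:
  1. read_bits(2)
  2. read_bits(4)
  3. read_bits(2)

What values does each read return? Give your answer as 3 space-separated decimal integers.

Answer: 0 6 0

Derivation:
Read 1: bits[0:2] width=2 -> value=0 (bin 00); offset now 2 = byte 0 bit 2; 46 bits remain
Read 2: bits[2:6] width=4 -> value=6 (bin 0110); offset now 6 = byte 0 bit 6; 42 bits remain
Read 3: bits[6:8] width=2 -> value=0 (bin 00); offset now 8 = byte 1 bit 0; 40 bits remain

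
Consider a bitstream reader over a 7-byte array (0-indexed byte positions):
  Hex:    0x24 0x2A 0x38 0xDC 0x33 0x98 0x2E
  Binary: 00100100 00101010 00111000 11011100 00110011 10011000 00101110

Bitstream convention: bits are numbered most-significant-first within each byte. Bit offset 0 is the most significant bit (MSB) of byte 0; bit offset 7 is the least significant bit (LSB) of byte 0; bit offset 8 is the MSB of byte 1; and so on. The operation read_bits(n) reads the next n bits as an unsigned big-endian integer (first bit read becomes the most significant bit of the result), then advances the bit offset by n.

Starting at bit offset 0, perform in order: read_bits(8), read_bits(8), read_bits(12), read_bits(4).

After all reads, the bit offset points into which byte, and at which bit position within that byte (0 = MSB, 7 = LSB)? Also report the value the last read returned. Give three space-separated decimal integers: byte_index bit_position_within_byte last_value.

Answer: 4 0 12

Derivation:
Read 1: bits[0:8] width=8 -> value=36 (bin 00100100); offset now 8 = byte 1 bit 0; 48 bits remain
Read 2: bits[8:16] width=8 -> value=42 (bin 00101010); offset now 16 = byte 2 bit 0; 40 bits remain
Read 3: bits[16:28] width=12 -> value=909 (bin 001110001101); offset now 28 = byte 3 bit 4; 28 bits remain
Read 4: bits[28:32] width=4 -> value=12 (bin 1100); offset now 32 = byte 4 bit 0; 24 bits remain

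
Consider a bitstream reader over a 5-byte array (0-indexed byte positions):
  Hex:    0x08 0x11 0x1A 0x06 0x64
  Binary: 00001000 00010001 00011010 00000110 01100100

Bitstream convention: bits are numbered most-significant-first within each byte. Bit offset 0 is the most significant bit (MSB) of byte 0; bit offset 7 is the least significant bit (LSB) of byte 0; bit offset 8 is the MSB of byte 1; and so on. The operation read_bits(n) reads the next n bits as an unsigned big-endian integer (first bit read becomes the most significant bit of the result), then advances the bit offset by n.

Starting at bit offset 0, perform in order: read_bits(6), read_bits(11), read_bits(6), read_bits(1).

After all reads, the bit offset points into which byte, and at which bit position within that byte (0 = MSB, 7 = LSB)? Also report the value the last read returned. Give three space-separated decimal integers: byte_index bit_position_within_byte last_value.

Read 1: bits[0:6] width=6 -> value=2 (bin 000010); offset now 6 = byte 0 bit 6; 34 bits remain
Read 2: bits[6:17] width=11 -> value=34 (bin 00000100010); offset now 17 = byte 2 bit 1; 23 bits remain
Read 3: bits[17:23] width=6 -> value=13 (bin 001101); offset now 23 = byte 2 bit 7; 17 bits remain
Read 4: bits[23:24] width=1 -> value=0 (bin 0); offset now 24 = byte 3 bit 0; 16 bits remain

Answer: 3 0 0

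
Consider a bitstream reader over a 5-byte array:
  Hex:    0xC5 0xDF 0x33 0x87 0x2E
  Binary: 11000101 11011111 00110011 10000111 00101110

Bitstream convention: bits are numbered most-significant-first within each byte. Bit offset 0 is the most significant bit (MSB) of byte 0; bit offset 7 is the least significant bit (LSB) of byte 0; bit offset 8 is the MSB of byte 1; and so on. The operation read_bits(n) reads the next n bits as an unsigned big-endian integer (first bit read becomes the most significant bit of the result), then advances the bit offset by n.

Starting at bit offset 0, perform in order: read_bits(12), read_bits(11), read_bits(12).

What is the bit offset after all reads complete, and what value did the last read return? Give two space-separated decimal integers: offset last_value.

Answer: 35 3129

Derivation:
Read 1: bits[0:12] width=12 -> value=3165 (bin 110001011101); offset now 12 = byte 1 bit 4; 28 bits remain
Read 2: bits[12:23] width=11 -> value=1945 (bin 11110011001); offset now 23 = byte 2 bit 7; 17 bits remain
Read 3: bits[23:35] width=12 -> value=3129 (bin 110000111001); offset now 35 = byte 4 bit 3; 5 bits remain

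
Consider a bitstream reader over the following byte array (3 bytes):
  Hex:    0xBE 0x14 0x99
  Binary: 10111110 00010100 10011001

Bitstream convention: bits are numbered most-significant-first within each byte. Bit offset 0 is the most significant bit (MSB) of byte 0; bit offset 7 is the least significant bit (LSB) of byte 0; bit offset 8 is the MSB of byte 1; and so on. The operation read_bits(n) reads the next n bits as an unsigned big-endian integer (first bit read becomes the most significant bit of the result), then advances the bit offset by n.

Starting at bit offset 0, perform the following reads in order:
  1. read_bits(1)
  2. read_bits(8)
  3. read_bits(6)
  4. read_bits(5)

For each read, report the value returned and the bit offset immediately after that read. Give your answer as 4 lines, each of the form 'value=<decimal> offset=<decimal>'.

Read 1: bits[0:1] width=1 -> value=1 (bin 1); offset now 1 = byte 0 bit 1; 23 bits remain
Read 2: bits[1:9] width=8 -> value=124 (bin 01111100); offset now 9 = byte 1 bit 1; 15 bits remain
Read 3: bits[9:15] width=6 -> value=10 (bin 001010); offset now 15 = byte 1 bit 7; 9 bits remain
Read 4: bits[15:20] width=5 -> value=9 (bin 01001); offset now 20 = byte 2 bit 4; 4 bits remain

Answer: value=1 offset=1
value=124 offset=9
value=10 offset=15
value=9 offset=20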